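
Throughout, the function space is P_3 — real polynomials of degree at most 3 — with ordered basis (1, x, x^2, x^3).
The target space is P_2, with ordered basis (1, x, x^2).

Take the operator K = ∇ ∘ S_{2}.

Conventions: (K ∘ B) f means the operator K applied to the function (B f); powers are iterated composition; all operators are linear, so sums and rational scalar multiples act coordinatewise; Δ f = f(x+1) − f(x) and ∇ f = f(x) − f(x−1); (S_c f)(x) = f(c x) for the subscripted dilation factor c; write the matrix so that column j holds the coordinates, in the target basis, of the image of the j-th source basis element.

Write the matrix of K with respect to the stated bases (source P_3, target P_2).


the matrix is [[0, 2, -4, 8]; [0, 0, 8, -24]; [0, 0, 0, 24]] (rows listed top to bottom)

image of 1: 0
image of x: 2
image of x^2: 8x - 4
image of x^3: 24x^2 - 24x + 8
each image's coordinates form column j of the matrix


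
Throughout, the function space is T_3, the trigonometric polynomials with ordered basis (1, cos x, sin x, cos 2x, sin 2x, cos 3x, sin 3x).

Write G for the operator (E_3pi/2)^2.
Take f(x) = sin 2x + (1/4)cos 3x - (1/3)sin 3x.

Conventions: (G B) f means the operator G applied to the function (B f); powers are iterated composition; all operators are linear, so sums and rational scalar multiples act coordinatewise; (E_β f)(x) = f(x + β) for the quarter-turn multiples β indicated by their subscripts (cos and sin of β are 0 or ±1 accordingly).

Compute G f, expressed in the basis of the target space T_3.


E_3pi/2 f = -sin 2x - (1/3)cos 3x - (1/4)sin 3x
E_3pi/2 E_3pi/2 f = sin 2x - (1/4)cos 3x + (1/3)sin 3x

the result is g(x) = sin 2x - (1/4)cos 3x + (1/3)sin 3x


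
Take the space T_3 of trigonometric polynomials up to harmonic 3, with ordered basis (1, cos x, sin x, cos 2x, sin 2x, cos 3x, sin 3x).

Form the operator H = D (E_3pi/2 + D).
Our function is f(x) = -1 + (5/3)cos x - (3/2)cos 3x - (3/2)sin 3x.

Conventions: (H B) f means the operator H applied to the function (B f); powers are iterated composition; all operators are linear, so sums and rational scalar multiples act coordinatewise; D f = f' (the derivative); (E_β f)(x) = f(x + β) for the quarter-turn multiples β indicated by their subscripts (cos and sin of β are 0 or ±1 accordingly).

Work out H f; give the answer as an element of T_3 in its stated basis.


g(x) = 18cos 3x + 18sin 3x

E_3pi/2 f = -1 + (5/3)sin x - (3/2)cos 3x + (3/2)sin 3x
D f = -(5/3)sin x - (9/2)cos 3x + (9/2)sin 3x
(E_3pi/2 + D) f = -1 - 6cos 3x + 6sin 3x
D (E_3pi/2 + D) f = 18cos 3x + 18sin 3x


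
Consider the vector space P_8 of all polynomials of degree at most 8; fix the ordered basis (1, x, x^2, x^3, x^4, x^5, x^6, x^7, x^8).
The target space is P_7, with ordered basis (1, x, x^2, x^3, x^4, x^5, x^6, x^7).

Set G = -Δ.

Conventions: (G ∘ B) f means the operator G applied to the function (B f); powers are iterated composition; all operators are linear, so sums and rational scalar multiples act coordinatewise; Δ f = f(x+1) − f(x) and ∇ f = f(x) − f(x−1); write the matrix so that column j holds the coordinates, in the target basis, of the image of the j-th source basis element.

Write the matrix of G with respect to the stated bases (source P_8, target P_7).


the matrix is [[0, -1, -1, -1, -1, -1, -1, -1, -1]; [0, 0, -2, -3, -4, -5, -6, -7, -8]; [0, 0, 0, -3, -6, -10, -15, -21, -28]; [0, 0, 0, 0, -4, -10, -20, -35, -56]; [0, 0, 0, 0, 0, -5, -15, -35, -70]; [0, 0, 0, 0, 0, 0, -6, -21, -56]; [0, 0, 0, 0, 0, 0, 0, -7, -28]; [0, 0, 0, 0, 0, 0, 0, 0, -8]] (rows listed top to bottom)

image of 1: 0
image of x: -1
image of x^2: -2x - 1
image of x^3: -3x^2 - 3x - 1
image of x^4: -4x^3 - 6x^2 - 4x - 1
image of x^5: -5x^4 - 10x^3 - 10x^2 - 5x - 1
image of x^6: -6x^5 - 15x^4 - 20x^3 - 15x^2 - 6x - 1
image of x^7: -7x^6 - 21x^5 - 35x^4 - 35x^3 - 21x^2 - 7x - 1
image of x^8: -8x^7 - 28x^6 - 56x^5 - 70x^4 - 56x^3 - 28x^2 - 8x - 1
each image's coordinates form column j of the matrix


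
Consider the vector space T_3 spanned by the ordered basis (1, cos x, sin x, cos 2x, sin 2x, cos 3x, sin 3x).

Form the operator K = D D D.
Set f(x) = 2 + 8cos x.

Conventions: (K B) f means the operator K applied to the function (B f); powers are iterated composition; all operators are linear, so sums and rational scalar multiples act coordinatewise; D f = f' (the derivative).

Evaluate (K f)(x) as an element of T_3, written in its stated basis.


D f = -8sin x
D D f = -8cos x
D D D f = 8sin x

the image equals g(x) = 8sin x


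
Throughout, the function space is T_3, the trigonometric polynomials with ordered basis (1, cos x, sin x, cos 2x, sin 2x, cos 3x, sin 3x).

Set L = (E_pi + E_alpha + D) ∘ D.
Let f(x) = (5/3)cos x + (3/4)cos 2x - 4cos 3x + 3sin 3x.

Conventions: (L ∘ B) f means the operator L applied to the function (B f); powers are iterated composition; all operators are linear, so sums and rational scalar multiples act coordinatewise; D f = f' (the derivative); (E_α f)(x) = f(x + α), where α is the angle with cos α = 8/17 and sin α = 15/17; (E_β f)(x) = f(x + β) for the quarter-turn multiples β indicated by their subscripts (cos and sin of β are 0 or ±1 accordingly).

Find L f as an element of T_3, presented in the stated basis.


the image equals g(x) = -(160/51)cos x + (15/17)sin x - (1227/289)cos 2x - (192/289)sin 2x + (82719/4913)cos 3x - (245808/4913)sin 3x

D f = -(5/3)sin x - (3/2)sin 2x + 9cos 3x + 12sin 3x
E_pi D f = (5/3)sin x - (3/2)sin 2x - 9cos 3x - 12sin 3x
E_alpha D f = -(25/17)cos x - (40/51)sin x - (360/289)cos 2x + (483/578)sin 2x - (49932/4913)cos 3x - (54201/4913)sin 3x
D D f = -(5/3)cos x - 3cos 2x + 36cos 3x - 27sin 3x
(E_pi + E_alpha + D) D f = -(160/51)cos x + (15/17)sin x - (1227/289)cos 2x - (192/289)sin 2x + (82719/4913)cos 3x - (245808/4913)sin 3x


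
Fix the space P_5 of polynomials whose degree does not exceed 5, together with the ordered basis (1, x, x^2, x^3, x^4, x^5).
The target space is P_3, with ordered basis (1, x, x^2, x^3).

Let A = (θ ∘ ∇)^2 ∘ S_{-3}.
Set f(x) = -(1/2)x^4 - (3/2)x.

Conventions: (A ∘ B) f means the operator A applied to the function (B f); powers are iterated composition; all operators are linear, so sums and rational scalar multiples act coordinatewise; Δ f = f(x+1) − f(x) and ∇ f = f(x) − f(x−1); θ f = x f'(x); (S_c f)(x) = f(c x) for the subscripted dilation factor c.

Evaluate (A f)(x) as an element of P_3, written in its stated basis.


g(x) = -2916x^2 + 2430x

S_{-3} f = -(81/2)x^4 + (9/2)x
∇ S_{-3} f = -162x^3 + 243x^2 - 162x + 45
θ ∇ S_{-3} f = -486x^3 + 486x^2 - 162x
∇ (θ ∘ ∇) S_{-3} f = -1458x^2 + 2430x - 1134
θ ∇ (θ ∘ ∇) S_{-3} f = -2916x^2 + 2430x


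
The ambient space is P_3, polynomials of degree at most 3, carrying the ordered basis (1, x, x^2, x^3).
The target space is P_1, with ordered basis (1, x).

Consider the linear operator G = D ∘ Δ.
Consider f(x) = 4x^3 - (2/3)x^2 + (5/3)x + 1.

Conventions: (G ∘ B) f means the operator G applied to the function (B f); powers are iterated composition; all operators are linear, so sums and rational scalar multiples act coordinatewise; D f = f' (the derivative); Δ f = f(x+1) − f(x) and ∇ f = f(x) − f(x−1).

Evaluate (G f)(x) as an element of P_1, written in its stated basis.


Δ f = 12x^2 + (32/3)x + 5
D Δ f = 24x + 32/3

the image equals g(x) = 24x + 32/3


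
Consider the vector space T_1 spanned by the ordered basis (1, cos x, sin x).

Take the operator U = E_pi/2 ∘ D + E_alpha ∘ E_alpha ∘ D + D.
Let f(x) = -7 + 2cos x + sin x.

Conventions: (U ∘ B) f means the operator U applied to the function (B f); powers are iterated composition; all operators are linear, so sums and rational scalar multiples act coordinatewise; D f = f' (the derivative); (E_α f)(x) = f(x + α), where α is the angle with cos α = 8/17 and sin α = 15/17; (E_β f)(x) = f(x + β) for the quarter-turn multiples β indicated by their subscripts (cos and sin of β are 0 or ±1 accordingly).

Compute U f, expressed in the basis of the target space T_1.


D f = cos x - 2sin x
E_pi/2 D f = -2cos x - sin x
D f = cos x - 2sin x
E_alpha D f = -(22/17)cos x - (31/17)sin x
E_alpha E_alpha D f = -(641/289)cos x + (82/289)sin x
D f = cos x - 2sin x
(E_pi/2 ∘ D + E_alpha ∘ E_alpha ∘ D + D) f = -(930/289)cos x - (785/289)sin x

the result is g(x) = -(930/289)cos x - (785/289)sin x


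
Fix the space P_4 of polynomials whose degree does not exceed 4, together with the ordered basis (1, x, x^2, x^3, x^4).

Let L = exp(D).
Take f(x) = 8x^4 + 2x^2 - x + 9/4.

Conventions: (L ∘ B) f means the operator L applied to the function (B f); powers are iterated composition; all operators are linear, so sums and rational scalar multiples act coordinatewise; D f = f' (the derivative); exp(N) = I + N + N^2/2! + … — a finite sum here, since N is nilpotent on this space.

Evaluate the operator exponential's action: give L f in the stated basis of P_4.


order-1 term: 32x^3 + 4x - 1
order-2 term: 48x^2 + 2
order-3 term: 32x
order-4 term: 8
the series for exp(D) f terminates at order 4
exp(D) f = 8x^4 + 32x^3 + 50x^2 + 35x + 45/4

g(x) = 8x^4 + 32x^3 + 50x^2 + 35x + 45/4


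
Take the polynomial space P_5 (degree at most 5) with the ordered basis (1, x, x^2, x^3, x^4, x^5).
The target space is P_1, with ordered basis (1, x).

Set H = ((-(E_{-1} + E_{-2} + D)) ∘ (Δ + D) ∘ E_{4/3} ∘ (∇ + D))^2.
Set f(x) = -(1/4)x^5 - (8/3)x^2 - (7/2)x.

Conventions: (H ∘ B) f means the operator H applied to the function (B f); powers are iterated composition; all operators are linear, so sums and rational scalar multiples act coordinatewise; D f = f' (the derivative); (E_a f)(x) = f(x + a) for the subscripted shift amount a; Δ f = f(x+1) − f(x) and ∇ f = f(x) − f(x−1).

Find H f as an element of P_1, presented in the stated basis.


the result is g(x) = -1920x - 1280

∇ f = -(5/4)x^4 + (5/2)x^3 - (5/2)x^2 - (49/12)x - 13/12
D f = -(5/4)x^4 - (16/3)x - 7/2
(∇ + D) f = -(5/2)x^4 + (5/2)x^3 - (5/2)x^2 - (113/12)x - 55/12
E_{4/3} (∇ + D) f = -(5/2)x^4 - (65/6)x^3 - (115/6)x^2 - (2857/108)x - 7633/324
Δ E_{4/3} (∇ + D) f = -10x^3 - (95/2)x^2 - (485/6)x - 6367/108
D E_{4/3} (∇ + D) f = -10x^3 - (65/2)x^2 - (115/3)x - 2857/108
(Δ + D) E_{4/3} (∇ + D) f = -20x^3 - 80x^2 - (715/6)x - 2306/27
E_{-1} ((Δ + D) ∘ E_{4/3} ∘ (∇ + D)) f = -20x^3 - 20x^2 - (115/6)x - 1417/54
E_{-2} ((Δ + D) ∘ E_{4/3} ∘ (∇ + D)) f = -20x^3 + 40x^2 - (235/6)x - 191/27
D ((Δ + D) ∘ E_{4/3} ∘ (∇ + D)) f = -60x^2 - 160x - 715/6
(E_{-1} + E_{-2} + D) ((Δ + D) ∘ E_{4/3} ∘ (∇ + D)) f = -40x^3 - 40x^2 - (655/3)x - 4117/27
(-(E_{-1} + E_{-2} + D)) ((Δ + D) ∘ E_{4/3} ∘ (∇ + D)) f = 40x^3 + 40x^2 + (655/3)x + 4117/27
∇ ((-(E_{-1} + E_{-2} + D)) ∘ (Δ + D) ∘ E_{4/3} ∘ (∇ + D)) f = 120x^2 - 40x + 655/3
D ((-(E_{-1} + E_{-2} + D)) ∘ (Δ + D) ∘ E_{4/3} ∘ (∇ + D)) f = 120x^2 + 80x + 655/3
(∇ + D) ((-(E_{-1} + E_{-2} + D)) ∘ (Δ + D) ∘ E_{4/3} ∘ (∇ + D)) f = 240x^2 + 40x + 1310/3
E_{4/3} (∇ + D) ((-(E_{-1} + E_{-2} + D)) ∘ (Δ + D) ∘ E_{4/3} ∘ (∇ + D)) f = 240x^2 + 680x + 2750/3
Δ E_{4/3} (∇ + D) ((-(E_{-1} + E_{-2} + D)) ∘ (Δ + D) ∘ E_{4/3} ∘ (∇ + D)) f = 480x + 920
D E_{4/3} (∇ + D) ((-(E_{-1} + E_{-2} + D)) ∘ (Δ + D) ∘ E_{4/3} ∘ (∇ + D)) f = 480x + 680
(Δ + D) E_{4/3} (∇ + D) ((-(E_{-1} + E_{-2} + D)) ∘ (Δ + D) ∘ E_{4/3} ∘ (∇ + D)) f = 960x + 1600
E_{-1} ((Δ + D) ∘ E_{4/3} ∘ (∇ + D)) ((-(E_{-1} + E_{-2} + D)) ∘ (Δ + D) ∘ E_{4/3} ∘ (∇ + D)) f = 960x + 640
E_{-2} ((Δ + D) ∘ E_{4/3} ∘ (∇ + D)) ((-(E_{-1} + E_{-2} + D)) ∘ (Δ + D) ∘ E_{4/3} ∘ (∇ + D)) f = 960x - 320
D ((Δ + D) ∘ E_{4/3} ∘ (∇ + D)) ((-(E_{-1} + E_{-2} + D)) ∘ (Δ + D) ∘ E_{4/3} ∘ (∇ + D)) f = 960
(E_{-1} + E_{-2} + D) ((Δ + D) ∘ E_{4/3} ∘ (∇ + D)) ((-(E_{-1} + E_{-2} + D)) ∘ (Δ + D) ∘ E_{4/3} ∘ (∇ + D)) f = 1920x + 1280
(-(E_{-1} + E_{-2} + D)) ((Δ + D) ∘ E_{4/3} ∘ (∇ + D)) ((-(E_{-1} + E_{-2} + D)) ∘ (Δ + D) ∘ E_{4/3} ∘ (∇ + D)) f = -1920x - 1280


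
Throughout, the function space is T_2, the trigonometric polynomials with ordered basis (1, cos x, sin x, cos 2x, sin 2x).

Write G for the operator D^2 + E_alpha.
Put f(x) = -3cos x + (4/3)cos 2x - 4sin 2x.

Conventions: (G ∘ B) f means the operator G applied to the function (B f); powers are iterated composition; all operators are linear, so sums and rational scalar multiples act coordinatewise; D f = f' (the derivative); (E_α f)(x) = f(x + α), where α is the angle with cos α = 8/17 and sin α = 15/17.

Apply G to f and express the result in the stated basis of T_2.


the image equals g(x) = (27/17)cos x + (45/17)sin x - (2716/289)cos 2x + (4948/289)sin 2x

D f = 3sin x - 8cos 2x - (8/3)sin 2x
D D f = 3cos x - (16/3)cos 2x + 16sin 2x
E_alpha f = -(24/17)cos x + (45/17)sin x - (3524/867)cos 2x + (324/289)sin 2x
(D^2 + E_alpha) f = (27/17)cos x + (45/17)sin x - (2716/289)cos 2x + (4948/289)sin 2x


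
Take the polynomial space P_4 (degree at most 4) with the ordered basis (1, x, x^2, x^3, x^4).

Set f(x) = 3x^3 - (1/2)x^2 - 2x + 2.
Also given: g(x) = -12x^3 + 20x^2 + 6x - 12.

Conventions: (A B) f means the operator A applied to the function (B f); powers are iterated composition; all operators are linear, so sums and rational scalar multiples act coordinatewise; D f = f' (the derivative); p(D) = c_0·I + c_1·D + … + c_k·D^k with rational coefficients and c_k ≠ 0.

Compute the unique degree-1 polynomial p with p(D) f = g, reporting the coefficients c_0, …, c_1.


c_0 = -4, c_1 = 2

D^0 f = 3x^3 - (1/2)x^2 - 2x + 2
D^1 f = 9x^2 - x - 2
matching coefficients of g against c_0 f + c_1 Df + … from the top degree down determines the c_i
solution: c_0 = -4, c_1 = 2


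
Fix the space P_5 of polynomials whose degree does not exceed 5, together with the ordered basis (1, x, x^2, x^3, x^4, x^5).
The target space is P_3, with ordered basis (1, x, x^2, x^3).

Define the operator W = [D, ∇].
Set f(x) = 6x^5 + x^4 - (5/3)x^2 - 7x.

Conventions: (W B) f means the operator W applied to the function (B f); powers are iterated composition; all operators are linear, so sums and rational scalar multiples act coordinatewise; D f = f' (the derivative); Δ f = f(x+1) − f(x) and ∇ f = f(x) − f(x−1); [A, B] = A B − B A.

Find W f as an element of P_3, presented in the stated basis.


∇ f = 30x^4 - 56x^3 + 54x^2 - (88/3)x - 1/3
D ∇ f = 120x^3 - 168x^2 + 108x - 88/3
D f = 30x^4 + 4x^3 - (10/3)x - 7
∇ D f = 120x^3 - 168x^2 + 108x - 88/3
[D, ∇] f = 0

the result is g(x) = 0


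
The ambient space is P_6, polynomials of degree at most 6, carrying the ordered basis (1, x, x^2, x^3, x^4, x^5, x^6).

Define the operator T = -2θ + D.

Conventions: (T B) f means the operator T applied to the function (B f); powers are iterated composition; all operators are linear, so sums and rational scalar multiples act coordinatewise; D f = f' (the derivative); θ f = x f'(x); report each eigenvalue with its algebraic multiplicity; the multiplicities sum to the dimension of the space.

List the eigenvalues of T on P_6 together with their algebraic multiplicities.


λ = -12 (multiplicity 1), λ = -10 (multiplicity 1), λ = -8 (multiplicity 1), λ = -6 (multiplicity 1), λ = -4 (multiplicity 1), λ = -2 (multiplicity 1), λ = 0 (multiplicity 1)

image of 1: 0
image of x: -2x + 1
image of x^2: -4x^2 + 2x
image of x^3: -6x^3 + 3x^2
image of x^4: -8x^4 + 4x^3
image of x^5: -10x^5 + 5x^4
image of x^6: -12x^6 + 6x^5
the matrix is upper triangular; its diagonal is (0, -2, -4, -6, -8, -10, -12)
for a triangular matrix the eigenvalues are the diagonal entries, with algebraic multiplicity their repetition count


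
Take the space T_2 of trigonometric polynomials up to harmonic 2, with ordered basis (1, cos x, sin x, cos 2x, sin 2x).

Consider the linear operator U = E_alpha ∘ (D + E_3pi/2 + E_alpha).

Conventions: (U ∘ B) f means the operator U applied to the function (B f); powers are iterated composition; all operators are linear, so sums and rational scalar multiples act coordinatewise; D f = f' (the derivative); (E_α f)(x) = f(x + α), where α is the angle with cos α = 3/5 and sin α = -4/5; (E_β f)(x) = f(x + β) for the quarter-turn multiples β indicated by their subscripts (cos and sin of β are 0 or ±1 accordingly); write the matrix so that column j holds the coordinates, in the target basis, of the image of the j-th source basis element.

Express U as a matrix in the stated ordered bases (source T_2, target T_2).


the matrix is [[2, 0, 0, 0, 0]; [0, -7/25, -24/25, 0, 0]; [0, 24/25, -7/25, 0, 0]; [0, 0, 0, 848/625, 586/625]; [0, 0, 0, -586/625, 848/625]] (rows listed top to bottom)

image of 1: 2
image of cos x: -(7/25)cos x + (24/25)sin x
image of sin x: -(24/25)cos x - (7/25)sin x
image of cos 2x: (848/625)cos 2x - (586/625)sin 2x
image of sin 2x: (586/625)cos 2x + (848/625)sin 2x
each image's coordinates form column j of the matrix


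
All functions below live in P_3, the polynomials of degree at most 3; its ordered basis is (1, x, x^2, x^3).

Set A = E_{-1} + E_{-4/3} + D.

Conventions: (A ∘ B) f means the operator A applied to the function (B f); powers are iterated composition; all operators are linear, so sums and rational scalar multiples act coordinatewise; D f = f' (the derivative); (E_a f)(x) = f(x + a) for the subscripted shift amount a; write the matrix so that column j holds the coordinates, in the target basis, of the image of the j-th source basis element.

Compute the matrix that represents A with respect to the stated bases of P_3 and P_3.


image of 1: 2
image of x: 2x - 4/3
image of x^2: 2x^2 - (8/3)x + 25/9
image of x^3: 2x^3 - 4x^2 + (25/3)x - 91/27
each image's coordinates form column j of the matrix

the matrix is [[2, -4/3, 25/9, -91/27]; [0, 2, -8/3, 25/3]; [0, 0, 2, -4]; [0, 0, 0, 2]] (rows listed top to bottom)


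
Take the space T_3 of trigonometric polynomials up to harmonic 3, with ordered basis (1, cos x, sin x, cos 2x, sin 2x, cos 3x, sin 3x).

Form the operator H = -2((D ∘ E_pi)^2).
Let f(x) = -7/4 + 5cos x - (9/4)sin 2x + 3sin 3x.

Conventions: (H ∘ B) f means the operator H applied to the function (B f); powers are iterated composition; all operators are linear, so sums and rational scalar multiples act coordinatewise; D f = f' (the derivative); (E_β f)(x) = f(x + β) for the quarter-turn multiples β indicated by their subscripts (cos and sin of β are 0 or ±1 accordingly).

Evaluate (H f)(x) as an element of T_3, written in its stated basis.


g(x) = 10cos x - 18sin 2x + 54sin 3x

E_pi f = -7/4 - 5cos x - (9/4)sin 2x - 3sin 3x
D E_pi f = 5sin x - (9/2)cos 2x - 9cos 3x
E_pi (D ∘ E_pi) f = -5sin x - (9/2)cos 2x + 9cos 3x
D E_pi (D ∘ E_pi) f = -5cos x + 9sin 2x - 27sin 3x
(-2((D ∘ E_pi)^2)) f = 10cos x - 18sin 2x + 54sin 3x


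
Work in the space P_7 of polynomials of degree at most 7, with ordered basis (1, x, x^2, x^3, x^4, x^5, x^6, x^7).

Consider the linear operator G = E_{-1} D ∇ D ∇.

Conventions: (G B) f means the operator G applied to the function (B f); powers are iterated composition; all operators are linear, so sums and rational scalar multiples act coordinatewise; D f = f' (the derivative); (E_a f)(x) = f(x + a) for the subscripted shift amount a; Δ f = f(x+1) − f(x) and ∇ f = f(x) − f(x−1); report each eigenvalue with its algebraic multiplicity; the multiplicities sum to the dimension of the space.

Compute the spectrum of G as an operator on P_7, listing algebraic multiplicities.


λ = 0 (multiplicity 8)

image of 1: 0
image of x: 0
image of x^2: 0
image of x^3: 0
image of x^4: 24
image of x^5: 120x - 240
image of x^6: 360x^2 - 1440x + 1500
image of x^7: 840x^3 - 5040x^2 + 10500x - 7560
the matrix is upper triangular; its diagonal is (0, 0, 0, 0, 0, 0, 0, 0)
for a triangular matrix the eigenvalues are the diagonal entries, with algebraic multiplicity their repetition count


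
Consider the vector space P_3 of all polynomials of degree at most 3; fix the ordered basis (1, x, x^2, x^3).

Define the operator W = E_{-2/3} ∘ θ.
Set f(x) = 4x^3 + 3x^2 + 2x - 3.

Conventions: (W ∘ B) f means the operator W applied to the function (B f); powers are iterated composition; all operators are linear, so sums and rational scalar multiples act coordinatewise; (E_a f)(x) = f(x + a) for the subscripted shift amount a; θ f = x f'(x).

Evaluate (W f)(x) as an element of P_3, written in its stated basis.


θ f = 12x^3 + 6x^2 + 2x
E_{-2/3} θ f = 12x^3 - 18x^2 + 10x - 20/9

g(x) = 12x^3 - 18x^2 + 10x - 20/9


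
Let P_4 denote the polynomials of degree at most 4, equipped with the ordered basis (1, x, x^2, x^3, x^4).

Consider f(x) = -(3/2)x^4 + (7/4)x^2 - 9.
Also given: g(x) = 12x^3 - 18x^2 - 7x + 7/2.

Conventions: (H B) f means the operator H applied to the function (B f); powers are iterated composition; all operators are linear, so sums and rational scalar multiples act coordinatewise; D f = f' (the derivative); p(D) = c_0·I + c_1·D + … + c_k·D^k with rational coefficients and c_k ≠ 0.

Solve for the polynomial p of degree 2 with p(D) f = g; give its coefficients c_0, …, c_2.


D^0 f = -(3/2)x^4 + (7/4)x^2 - 9
D^1 f = -6x^3 + (7/2)x
D^2 f = -18x^2 + 7/2
matching coefficients of g against c_0 f + c_1 Df + … from the top degree down determines the c_i
solution: c_0 = 0, c_1 = -2, c_2 = 1

p(D) = -2·D + D^2, i.e. c_0 = 0, c_1 = -2, c_2 = 1


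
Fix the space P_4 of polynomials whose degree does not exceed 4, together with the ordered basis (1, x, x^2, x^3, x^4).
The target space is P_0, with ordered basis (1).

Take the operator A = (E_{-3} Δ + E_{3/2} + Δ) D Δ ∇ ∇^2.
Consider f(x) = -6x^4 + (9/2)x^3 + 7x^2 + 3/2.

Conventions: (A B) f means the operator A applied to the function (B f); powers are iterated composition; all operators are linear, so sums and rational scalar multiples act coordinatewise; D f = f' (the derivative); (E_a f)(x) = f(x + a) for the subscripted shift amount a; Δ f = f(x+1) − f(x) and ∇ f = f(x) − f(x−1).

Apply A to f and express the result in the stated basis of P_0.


∇ f = -24x^3 + (99/2)x^2 - (47/2)x + 7/2
∇ ∇ f = -72x^2 + 171x - 97
∇ ∇^2 f = -144x + 243
Δ ∇ ∇^2 f = -144
D Δ ∇ ∇^2 f = 0
Δ (D Δ ∇ ∇^2) f = 0
E_{-3} Δ (D Δ ∇ ∇^2) f = 0
E_{3/2} (D Δ ∇ ∇^2) f = 0
Δ (D Δ ∇ ∇^2) f = 0
(E_{-3} Δ + E_{3/2} + Δ) (D Δ ∇ ∇^2) f = 0

g(x) = 0


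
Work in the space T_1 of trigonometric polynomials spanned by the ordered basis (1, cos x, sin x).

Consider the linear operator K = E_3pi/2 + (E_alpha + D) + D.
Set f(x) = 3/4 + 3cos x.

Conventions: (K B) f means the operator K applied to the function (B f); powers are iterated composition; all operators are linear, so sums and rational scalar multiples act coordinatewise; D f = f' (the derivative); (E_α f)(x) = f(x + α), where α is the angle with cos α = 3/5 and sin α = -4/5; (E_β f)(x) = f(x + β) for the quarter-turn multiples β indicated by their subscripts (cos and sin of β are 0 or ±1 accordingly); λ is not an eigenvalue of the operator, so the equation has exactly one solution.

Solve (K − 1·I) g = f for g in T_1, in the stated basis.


write g with unknown coordinates in the stated basis and equate coefficients in (K − 1·I) g = f
solving from the highest basis element down gives g = 3/4 - 6cos x + 3sin x
check: K g = 3/2 - 3cos x + 3sin x
so K g − 1·g = 3/4 + 3cos x = f ✓

the result is g(x) = 3/4 - 6cos x + 3sin x


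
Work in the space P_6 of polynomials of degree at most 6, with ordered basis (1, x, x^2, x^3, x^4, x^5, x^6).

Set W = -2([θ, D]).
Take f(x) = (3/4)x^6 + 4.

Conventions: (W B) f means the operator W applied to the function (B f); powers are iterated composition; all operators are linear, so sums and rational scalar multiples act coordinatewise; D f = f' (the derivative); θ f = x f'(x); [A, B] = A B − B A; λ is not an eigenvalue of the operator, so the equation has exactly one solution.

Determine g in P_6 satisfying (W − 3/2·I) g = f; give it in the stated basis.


write g with unknown coordinates in the stated basis and equate coefficients in (W − 3/2·I) g = f
solving from the highest basis element down gives g = -(1/2)x^6 - 4x^5 - (80/3)x^4 - (1280/9)x^3 - (5120/9)x^2 - (40960/27)x - 164056/81
check: W g = -6x^5 - 40x^4 - (640/3)x^3 - (2560/3)x^2 - (20480/9)x - 81920/27
so W g − 3/2·g = (3/4)x^6 + 4 = f ✓

the image equals g(x) = -(1/2)x^6 - 4x^5 - (80/3)x^4 - (1280/9)x^3 - (5120/9)x^2 - (40960/27)x - 164056/81


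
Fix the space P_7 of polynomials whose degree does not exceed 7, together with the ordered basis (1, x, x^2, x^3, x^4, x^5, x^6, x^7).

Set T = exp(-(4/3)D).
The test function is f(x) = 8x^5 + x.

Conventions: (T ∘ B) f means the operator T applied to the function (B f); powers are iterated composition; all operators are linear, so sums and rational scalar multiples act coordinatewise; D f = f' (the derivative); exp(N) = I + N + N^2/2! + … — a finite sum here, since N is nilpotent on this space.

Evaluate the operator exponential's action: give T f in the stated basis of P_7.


the image equals g(x) = 8x^5 - (160/3)x^4 + (1280/9)x^3 - (5120/27)x^2 + (10321/81)x - 8516/243

order-1 term: -(160/3)x^4 - 4/3
order-2 term: (1280/9)x^3
order-3 term: -(5120/27)x^2
order-4 term: (10240/81)x
order-5 term: -8192/243
the series for exp(-(4/3)D) f terminates at order 5
exp(-(4/3)D) f = 8x^5 - (160/3)x^4 + (1280/9)x^3 - (5120/27)x^2 + (10321/81)x - 8516/243


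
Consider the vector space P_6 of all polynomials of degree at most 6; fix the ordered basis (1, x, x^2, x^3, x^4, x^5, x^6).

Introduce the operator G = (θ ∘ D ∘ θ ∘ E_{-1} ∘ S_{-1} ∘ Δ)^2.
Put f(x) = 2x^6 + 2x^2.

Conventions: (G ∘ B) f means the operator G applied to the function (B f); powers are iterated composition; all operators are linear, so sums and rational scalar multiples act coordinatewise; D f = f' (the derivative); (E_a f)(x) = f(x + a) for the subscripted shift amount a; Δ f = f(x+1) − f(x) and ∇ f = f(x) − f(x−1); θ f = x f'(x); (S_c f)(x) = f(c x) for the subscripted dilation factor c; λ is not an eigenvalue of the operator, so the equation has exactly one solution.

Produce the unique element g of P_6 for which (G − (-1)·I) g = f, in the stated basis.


the result is g(x) = 2x^6 - 86398x^2 + 34560x

write g with unknown coordinates in the stated basis and equate coefficients in (G − (-1)·I) g = f
solving from the highest basis element down gives g = 2x^6 - 86398x^2 + 34560x
check: G g = 86400x^2 - 34560x
so G g − (-1)·g = 2x^6 + 2x^2 = f ✓


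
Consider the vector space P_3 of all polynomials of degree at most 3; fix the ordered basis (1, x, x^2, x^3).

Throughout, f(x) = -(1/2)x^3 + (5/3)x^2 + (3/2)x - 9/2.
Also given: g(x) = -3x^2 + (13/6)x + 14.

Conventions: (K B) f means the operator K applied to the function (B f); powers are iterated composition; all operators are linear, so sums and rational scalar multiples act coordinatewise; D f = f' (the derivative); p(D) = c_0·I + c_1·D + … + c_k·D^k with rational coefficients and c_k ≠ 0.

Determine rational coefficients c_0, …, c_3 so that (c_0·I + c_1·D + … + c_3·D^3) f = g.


D^0 f = -(1/2)x^3 + (5/3)x^2 + (3/2)x - 9/2
D^1 f = -(3/2)x^2 + (10/3)x + 3/2
D^2 f = -3x + 10/3
D^3 f = -3
matching coefficients of g against c_0 f + c_1 Df + … from the top degree down determines the c_i
solution: c_0 = 0, c_1 = 2, c_2 = 3/2, c_3 = -2

c_0 = 0, c_1 = 2, c_2 = 3/2, c_3 = -2


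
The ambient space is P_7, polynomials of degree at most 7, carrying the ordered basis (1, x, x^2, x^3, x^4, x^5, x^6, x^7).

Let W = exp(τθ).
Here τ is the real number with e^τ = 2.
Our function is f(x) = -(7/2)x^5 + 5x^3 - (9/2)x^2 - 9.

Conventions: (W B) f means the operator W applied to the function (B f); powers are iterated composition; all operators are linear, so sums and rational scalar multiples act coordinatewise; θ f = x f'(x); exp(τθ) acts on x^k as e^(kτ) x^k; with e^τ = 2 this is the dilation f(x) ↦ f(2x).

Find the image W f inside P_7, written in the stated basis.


exp(τθ) x^k = e^(kτ) x^k; with e^τ = 2 this sends x^k to 2^k x^k
x^2 ↦ 4 x^2
x^3 ↦ 8 x^3
x^5 ↦ 32 x^5
applying this coordinatewise to f: exp(τθ) f = -112x^5 + 40x^3 - 18x^2 - 9

the result is g(x) = -112x^5 + 40x^3 - 18x^2 - 9


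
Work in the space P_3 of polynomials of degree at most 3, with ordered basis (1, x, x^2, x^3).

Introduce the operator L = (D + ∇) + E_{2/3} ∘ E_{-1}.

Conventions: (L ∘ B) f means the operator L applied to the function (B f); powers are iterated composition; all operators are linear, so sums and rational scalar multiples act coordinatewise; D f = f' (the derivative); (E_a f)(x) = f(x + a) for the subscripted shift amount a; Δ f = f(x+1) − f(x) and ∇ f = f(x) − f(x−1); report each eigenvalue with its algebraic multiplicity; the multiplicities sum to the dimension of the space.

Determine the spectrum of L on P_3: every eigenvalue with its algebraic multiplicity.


λ = 1 (multiplicity 4)

image of 1: 1
image of x: x + 5/3
image of x^2: x^2 + (10/3)x - 8/9
image of x^3: x^3 + 5x^2 - (8/3)x + 26/27
the matrix is upper triangular; its diagonal is (1, 1, 1, 1)
for a triangular matrix the eigenvalues are the diagonal entries, with algebraic multiplicity their repetition count


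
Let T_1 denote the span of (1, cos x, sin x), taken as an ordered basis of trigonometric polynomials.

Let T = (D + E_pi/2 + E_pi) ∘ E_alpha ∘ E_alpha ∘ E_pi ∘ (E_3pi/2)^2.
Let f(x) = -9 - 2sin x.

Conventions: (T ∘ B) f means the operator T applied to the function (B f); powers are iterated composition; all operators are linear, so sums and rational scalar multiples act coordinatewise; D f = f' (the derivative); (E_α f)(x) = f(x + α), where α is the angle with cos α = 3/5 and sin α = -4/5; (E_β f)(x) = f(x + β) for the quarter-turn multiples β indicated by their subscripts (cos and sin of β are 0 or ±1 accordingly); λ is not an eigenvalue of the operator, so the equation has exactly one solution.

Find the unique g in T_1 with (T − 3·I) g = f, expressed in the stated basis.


g(x) = 9 + cos x + 2sin x

write g with unknown coordinates in the stated basis and equate coefficients in (T − 3·I) g = f
solving from the highest basis element down gives g = 9 + cos x + 2sin x
check: T g = 18 + 3cos x + 4sin x
so T g − 3·g = -9 - 2sin x = f ✓


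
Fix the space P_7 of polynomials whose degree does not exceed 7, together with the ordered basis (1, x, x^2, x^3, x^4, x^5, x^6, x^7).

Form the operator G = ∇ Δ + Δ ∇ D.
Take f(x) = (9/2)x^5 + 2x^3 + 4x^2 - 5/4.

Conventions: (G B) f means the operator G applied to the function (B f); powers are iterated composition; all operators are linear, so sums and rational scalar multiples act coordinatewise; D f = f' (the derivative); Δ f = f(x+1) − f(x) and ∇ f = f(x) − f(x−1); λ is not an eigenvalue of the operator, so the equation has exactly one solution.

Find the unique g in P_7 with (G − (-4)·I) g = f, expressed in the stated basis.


the result is g(x) = (9/8)x^5 - (41/8)x^3 - (127/8)x^2 + (39/8)x + 25/2

write g with unknown coordinates in the stated basis and equate coefficients in (G − (-4)·I) g = f
solving from the highest basis element down gives g = (9/8)x^5 - (41/8)x^3 - (127/8)x^2 + (39/8)x + 25/2
check: G g = (45/2)x^3 + (135/2)x^2 - (39/2)x - 205/4
so G g − (-4)·g = (9/2)x^5 + 2x^3 + 4x^2 - 5/4 = f ✓


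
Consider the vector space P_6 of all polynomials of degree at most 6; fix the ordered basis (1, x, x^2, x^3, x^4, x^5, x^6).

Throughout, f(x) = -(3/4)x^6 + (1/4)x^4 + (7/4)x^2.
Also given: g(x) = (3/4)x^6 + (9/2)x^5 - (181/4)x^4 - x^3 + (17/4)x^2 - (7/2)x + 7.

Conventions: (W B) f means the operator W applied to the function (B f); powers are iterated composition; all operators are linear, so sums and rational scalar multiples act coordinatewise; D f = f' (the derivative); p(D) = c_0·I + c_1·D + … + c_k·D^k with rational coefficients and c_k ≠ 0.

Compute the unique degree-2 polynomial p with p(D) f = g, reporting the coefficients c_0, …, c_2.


D^0 f = -(3/4)x^6 + (1/4)x^4 + (7/4)x^2
D^1 f = -(9/2)x^5 + x^3 + (7/2)x
D^2 f = -(45/2)x^4 + 3x^2 + 7/2
matching coefficients of g against c_0 f + c_1 Df + … from the top degree down determines the c_i
solution: c_0 = -1, c_1 = -1, c_2 = 2

p(D) = -I − D + 2·D^2, i.e. c_0 = -1, c_1 = -1, c_2 = 2


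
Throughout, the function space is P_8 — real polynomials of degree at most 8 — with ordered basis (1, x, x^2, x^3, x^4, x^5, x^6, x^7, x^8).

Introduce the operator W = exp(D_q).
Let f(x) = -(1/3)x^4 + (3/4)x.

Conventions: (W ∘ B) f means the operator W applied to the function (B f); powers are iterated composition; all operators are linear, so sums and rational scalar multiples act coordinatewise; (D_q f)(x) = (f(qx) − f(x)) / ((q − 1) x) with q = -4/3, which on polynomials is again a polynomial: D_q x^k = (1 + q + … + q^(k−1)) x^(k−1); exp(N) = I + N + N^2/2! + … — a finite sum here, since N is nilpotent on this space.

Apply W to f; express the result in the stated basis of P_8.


order-1 term: (25/81)x^3 + 3/4
order-2 term: (325/1458)x^2
order-3 term: -(325/13122)x
order-4 term: -325/52488
the series for exp(D_q) f terminates at order 4
exp(D_q) f = -(1/3)x^4 + (25/81)x^3 + (325/1458)x^2 + (19033/26244)x + 39041/52488

the result is g(x) = -(1/3)x^4 + (25/81)x^3 + (325/1458)x^2 + (19033/26244)x + 39041/52488


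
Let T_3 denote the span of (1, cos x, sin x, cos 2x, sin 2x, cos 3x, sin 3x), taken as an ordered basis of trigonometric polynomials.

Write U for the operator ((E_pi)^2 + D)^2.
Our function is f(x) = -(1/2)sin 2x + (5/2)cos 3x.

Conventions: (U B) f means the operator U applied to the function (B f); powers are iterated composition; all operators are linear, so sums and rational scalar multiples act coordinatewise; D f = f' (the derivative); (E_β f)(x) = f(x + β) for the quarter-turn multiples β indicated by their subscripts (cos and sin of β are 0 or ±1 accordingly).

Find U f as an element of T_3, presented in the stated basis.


the result is g(x) = -2cos 2x + (3/2)sin 2x - 20cos 3x - 15sin 3x

E_pi f = -(1/2)sin 2x - (5/2)cos 3x
E_pi E_pi f = -(1/2)sin 2x + (5/2)cos 3x
D f = -cos 2x - (15/2)sin 3x
((E_pi)^2 + D) f = -cos 2x - (1/2)sin 2x + (5/2)cos 3x - (15/2)sin 3x
E_pi ((E_pi)^2 + D) f = -cos 2x - (1/2)sin 2x - (5/2)cos 3x + (15/2)sin 3x
E_pi E_pi ((E_pi)^2 + D) f = -cos 2x - (1/2)sin 2x + (5/2)cos 3x - (15/2)sin 3x
D ((E_pi)^2 + D) f = -cos 2x + 2sin 2x - (45/2)cos 3x - (15/2)sin 3x
((E_pi)^2 + D) ((E_pi)^2 + D) f = -2cos 2x + (3/2)sin 2x - 20cos 3x - 15sin 3x


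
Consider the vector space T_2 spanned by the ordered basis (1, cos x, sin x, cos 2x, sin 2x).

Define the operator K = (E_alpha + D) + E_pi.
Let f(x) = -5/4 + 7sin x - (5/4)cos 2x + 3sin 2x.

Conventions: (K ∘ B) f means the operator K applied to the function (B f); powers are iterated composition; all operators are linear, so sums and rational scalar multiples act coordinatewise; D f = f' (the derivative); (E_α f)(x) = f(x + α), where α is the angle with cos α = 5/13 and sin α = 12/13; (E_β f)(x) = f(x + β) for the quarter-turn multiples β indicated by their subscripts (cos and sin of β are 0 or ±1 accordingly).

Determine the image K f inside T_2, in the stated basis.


E_alpha f = -5/4 + (84/13)cos x + (35/13)sin x + (2035/676)cos 2x - (207/169)sin 2x
D f = 7cos x + 6cos 2x + (5/2)sin 2x
(E_alpha + D) f = -5/4 + (175/13)cos x + (35/13)sin x + (6091/676)cos 2x + (431/338)sin 2x
E_pi f = -5/4 - 7sin x - (5/4)cos 2x + 3sin 2x
((E_alpha + D) + E_pi) f = -5/2 + (175/13)cos x - (56/13)sin x + (2623/338)cos 2x + (1445/338)sin 2x

g(x) = -5/2 + (175/13)cos x - (56/13)sin x + (2623/338)cos 2x + (1445/338)sin 2x


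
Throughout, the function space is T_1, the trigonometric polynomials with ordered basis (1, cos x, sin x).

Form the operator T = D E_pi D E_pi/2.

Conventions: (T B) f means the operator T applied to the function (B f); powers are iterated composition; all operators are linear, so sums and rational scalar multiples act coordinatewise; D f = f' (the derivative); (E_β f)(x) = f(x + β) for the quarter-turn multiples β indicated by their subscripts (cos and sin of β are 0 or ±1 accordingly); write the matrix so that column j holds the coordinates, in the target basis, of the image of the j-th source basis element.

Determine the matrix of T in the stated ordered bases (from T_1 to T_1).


image of 1: 0
image of cos x: -sin x
image of sin x: cos x
each image's coordinates form column j of the matrix

the matrix is [[0, 0, 0]; [0, 0, 1]; [0, -1, 0]] (rows listed top to bottom)


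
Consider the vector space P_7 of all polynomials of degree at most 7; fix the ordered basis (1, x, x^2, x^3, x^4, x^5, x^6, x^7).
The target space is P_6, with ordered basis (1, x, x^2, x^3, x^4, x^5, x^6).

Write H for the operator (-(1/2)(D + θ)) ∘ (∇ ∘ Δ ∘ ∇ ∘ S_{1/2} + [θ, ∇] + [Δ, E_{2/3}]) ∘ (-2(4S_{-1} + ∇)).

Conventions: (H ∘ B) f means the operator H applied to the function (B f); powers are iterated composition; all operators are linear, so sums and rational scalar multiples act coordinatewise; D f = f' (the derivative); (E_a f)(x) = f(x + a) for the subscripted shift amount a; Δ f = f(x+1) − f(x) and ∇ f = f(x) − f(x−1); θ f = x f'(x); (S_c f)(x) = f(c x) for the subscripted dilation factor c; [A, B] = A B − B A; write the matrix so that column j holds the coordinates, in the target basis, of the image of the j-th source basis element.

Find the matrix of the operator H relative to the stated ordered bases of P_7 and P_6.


the matrix is [[0, 0, -8, -30, -6, -205, 615/2, -21525/16]; [0, 0, -8, -6, 66, 200, -105/2, 39795/16]; [0, 0, 0, 24, 24, 105, -1035/2, -2835/4]; [0, 0, 0, 0, -48, -220, 405/2, -3255/2]; [0, 0, 0, 0, 0, 80, 240, 7455/4]; [0, 0, 0, 0, 0, 0, -120, -882]; [0, 0, 0, 0, 0, 0, 0, 168]] (rows listed top to bottom)

image of 1: 0
image of x: 0
image of x^2: -8x - 8
image of x^3: 24x^2 - 6x - 30
image of x^4: -48x^3 + 24x^2 + 66x - 6
image of x^5: 80x^4 - 220x^3 + 105x^2 + 200x - 205
image of x^6: -120x^5 + 240x^4 + (405/2)x^3 - (1035/2)x^2 - (105/2)x + 615/2
image of x^7: 168x^6 - 882x^5 + (7455/4)x^4 - (3255/2)x^3 - (2835/4)x^2 + (39795/16)x - 21525/16
each image's coordinates form column j of the matrix


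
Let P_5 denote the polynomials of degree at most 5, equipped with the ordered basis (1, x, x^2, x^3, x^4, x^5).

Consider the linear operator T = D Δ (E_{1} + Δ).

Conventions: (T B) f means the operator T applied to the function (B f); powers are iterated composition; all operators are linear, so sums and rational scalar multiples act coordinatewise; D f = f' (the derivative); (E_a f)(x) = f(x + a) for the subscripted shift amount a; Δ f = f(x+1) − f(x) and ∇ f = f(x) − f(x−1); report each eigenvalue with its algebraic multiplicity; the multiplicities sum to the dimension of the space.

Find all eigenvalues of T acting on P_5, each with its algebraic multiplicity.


λ = 0 (multiplicity 6)

image of 1: 0
image of x: 0
image of x^2: 2
image of x^3: 6x + 15
image of x^4: 12x^2 + 60x + 52
image of x^5: 20x^3 + 150x^2 + 260x + 145
the matrix is upper triangular; its diagonal is (0, 0, 0, 0, 0, 0)
for a triangular matrix the eigenvalues are the diagonal entries, with algebraic multiplicity their repetition count


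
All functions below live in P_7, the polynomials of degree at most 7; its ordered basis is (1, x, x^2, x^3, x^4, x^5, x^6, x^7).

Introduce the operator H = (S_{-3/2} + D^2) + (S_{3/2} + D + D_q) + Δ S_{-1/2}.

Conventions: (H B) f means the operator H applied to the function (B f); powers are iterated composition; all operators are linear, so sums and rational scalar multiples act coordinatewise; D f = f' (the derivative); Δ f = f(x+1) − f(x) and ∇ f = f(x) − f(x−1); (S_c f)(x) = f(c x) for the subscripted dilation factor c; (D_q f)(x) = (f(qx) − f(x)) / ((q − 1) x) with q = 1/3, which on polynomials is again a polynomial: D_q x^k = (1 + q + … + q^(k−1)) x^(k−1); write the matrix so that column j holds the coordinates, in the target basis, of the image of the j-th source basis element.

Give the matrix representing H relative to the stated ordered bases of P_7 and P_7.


image of 1: 2
image of x: 3/2
image of x^2: (9/2)x^2 + (23/6)x + 9/4
image of x^3: (293/72)x^2 + (45/8)x - 1/8
image of x^4: (81/8)x^4 + (619/108)x^3 + (99/8)x^2 + (1/4)x + 1/16
image of x^5: (16427/2592)x^4 + (315/16)x^3 - (5/16)x^2 - (5/32)x - 1/32
image of x^6: (729/32)x^6 + (59033/7776)x^5 + (1935/64)x^4 + (5/16)x^3 + (15/64)x^2 + (3/32)x + 1/64
image of x^7: (787985/93312)x^6 + (5355/128)x^5 - (35/128)x^4 - (35/128)x^3 - (21/128)x^2 - (7/128)x - 1/128
each image's coordinates form column j of the matrix

the matrix is [[2, 3/2, 9/4, -1/8, 1/16, -1/32, 1/64, -1/128]; [0, 0, 23/6, 45/8, 1/4, -5/32, 3/32, -7/128]; [0, 0, 9/2, 293/72, 99/8, -5/16, 15/64, -21/128]; [0, 0, 0, 0, 619/108, 315/16, 5/16, -35/128]; [0, 0, 0, 0, 81/8, 16427/2592, 1935/64, -35/128]; [0, 0, 0, 0, 0, 0, 59033/7776, 5355/128]; [0, 0, 0, 0, 0, 0, 729/32, 787985/93312]; [0, 0, 0, 0, 0, 0, 0, 0]] (rows listed top to bottom)
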